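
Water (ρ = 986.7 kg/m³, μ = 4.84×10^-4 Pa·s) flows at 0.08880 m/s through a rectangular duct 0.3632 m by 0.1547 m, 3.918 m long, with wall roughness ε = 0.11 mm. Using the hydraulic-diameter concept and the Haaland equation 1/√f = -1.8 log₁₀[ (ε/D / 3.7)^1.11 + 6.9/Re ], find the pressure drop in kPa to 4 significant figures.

Hydraulic diameter D_h = 4A/P = 4·(0.3632·0.1547)/(2·(0.3632+0.1547)) = 0.2247/1.036 = 0.217 m.
Re = ρVD_h/μ = 986.7·0.0888·0.217/0.000484 = 3.928e+04.
ε/D_h = 0.00011/0.217 = 0.000507; Haaland gives 1/√f = -1.8 log₁₀[5.15e-05+0.000176] = 6.559, so f = 0.02325.
ΔP = f(L/D_h)(ρV²/2) = 0.02325·3.918/0.217·3.89 = 1.633 Pa.
ΔP = 0.001633 kPa.

ΔP ≈ 0.001633 kPa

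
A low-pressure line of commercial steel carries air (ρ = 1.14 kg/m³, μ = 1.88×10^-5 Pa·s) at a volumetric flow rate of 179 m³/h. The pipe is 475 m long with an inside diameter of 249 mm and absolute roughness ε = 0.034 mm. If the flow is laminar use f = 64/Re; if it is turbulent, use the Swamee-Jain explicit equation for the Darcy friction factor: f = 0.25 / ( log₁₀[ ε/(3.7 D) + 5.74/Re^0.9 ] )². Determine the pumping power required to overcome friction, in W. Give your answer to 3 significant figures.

Q = 179 m³/h = 179/3600 = 0.04972 m³/s.
Cross-sectional area A = πD²/4 = π(0.249)²/4 = 0.0487 m²; mean velocity V = Q/A = 0.04972/0.0487 = 1.021 m/s.
Reynolds number Re = ρVD/μ = 1.14 · 1.021 · 0.249 / 1.88e-05 = 1.542e+04.
Re > 4000 → turbulent. Relative roughness ε/D = 3.4e-05/0.249 = 0.000137. Swamee-Jain: f = 0.25/(log₁₀[0.000137/3.7 + 5.74/1.542e+04^0.9])² = 0.25/(log₁₀[3.69e-05 + 0.000977])² = 0.25/(-2.994)² = 0.02789.
Darcy-Weisbach: ΔP = f(L/D)(ρV²/2) = 0.02789·(475/0.249)·(1.14·1.021²/2) = 0.02789·1908·0.5943 = 31.61 Pa.
Pumping power P = QΔP = 0.04972·31.61 = 1.572 W = 1.57 W.

P ≈ 1.57 W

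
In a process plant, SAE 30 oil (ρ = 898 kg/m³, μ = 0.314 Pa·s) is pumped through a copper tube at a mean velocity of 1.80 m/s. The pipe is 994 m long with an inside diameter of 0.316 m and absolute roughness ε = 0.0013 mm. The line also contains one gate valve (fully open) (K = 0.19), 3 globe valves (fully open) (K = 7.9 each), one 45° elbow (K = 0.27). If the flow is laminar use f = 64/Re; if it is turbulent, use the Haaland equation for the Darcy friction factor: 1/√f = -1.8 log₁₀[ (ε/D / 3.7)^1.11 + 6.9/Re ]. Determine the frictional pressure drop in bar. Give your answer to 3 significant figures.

Reynolds number Re = ρVD/μ = 898 · 1.8 · 0.316 / 0.314 = 1627.
Re < 2300 → laminar flow, so f = 64/Re = 64/1627 = 0.03934 (the turbulent correlation is not needed).
Total minor-loss coefficient ΣK = 1·0.19 + 3·7.9 + 1·0.27 = 24.2.
ΔP = [f·L/D + ΣK]·(ρV²/2) = [0.03934·994/0.316 + 24.2]·(898·1.8²/2) = [123.8 + 24.2]·1455 = 2.152e+05 Pa.
ΔP = 2.152e+05 Pa = 2.15 bar.

ΔP ≈ 2.15 bar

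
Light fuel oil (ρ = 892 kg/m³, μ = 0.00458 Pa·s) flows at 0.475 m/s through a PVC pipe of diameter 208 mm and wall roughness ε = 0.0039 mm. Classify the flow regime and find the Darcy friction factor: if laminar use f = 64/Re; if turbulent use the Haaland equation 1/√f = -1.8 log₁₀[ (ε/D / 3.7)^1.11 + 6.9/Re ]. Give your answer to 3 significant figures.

f ≈ 0.0260

Re = ρVD/μ = 892·0.475·0.208/0.00458 = 1.924e+04.
Re > 4000 → turbulent. ε/D = 3.9e-06/0.208 = 1.88e-05; Haaland: 1/√f = -1.8 log₁₀[1.33e-06 + 0.000359] = 6.199, so f = 0.02602.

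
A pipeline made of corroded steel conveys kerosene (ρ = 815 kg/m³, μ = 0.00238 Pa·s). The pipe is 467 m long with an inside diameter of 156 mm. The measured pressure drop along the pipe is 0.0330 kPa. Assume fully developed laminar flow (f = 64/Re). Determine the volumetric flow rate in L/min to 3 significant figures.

Q ≈ 25.9 L/min

For laminar flow, f = 64/Re with Re = ρVD/μ, so Darcy-Weisbach reduces to ΔP = 32μLV/D². Solving for V: V = ΔP·D²/(32μL) = 33·(0.156)²/(32·0.00238·467) = 0.02258 m/s.
Check: Re = ρVD/μ = 815·0.02258·0.156/0.00238 = 1206 < 2300, so the laminar assumption holds.
Q = V·A = 0.02258·(π/4·0.156²) = 0.0004316 m³/s = 25.9 L/min.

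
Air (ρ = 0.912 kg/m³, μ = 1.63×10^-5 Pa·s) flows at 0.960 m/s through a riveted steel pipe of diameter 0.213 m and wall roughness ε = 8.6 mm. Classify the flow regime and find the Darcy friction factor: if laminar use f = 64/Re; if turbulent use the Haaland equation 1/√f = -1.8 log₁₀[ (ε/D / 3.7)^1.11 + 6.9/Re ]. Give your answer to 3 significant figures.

Re = ρVD/μ = 0.912·0.96·0.213/1.63e-05 = 1.144e+04.
Re > 4000 → turbulent. ε/D = 0.0086/0.213 = 0.0404; Haaland: 1/√f = -1.8 log₁₀[0.00664 + 0.000603] = 3.852, so f = 0.06739.

f ≈ 0.0674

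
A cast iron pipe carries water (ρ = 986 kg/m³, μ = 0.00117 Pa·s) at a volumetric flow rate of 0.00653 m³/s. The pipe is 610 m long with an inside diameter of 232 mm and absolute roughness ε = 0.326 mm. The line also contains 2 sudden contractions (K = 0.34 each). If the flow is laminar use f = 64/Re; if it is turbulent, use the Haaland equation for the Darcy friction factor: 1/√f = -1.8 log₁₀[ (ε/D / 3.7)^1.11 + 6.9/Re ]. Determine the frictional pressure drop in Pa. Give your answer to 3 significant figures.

ΔP ≈ 828 Pa

Cross-sectional area A = πD²/4 = π(0.232)²/4 = 0.04227 m²; mean velocity V = Q/A = 0.00653/0.04227 = 0.1545 m/s.
Reynolds number Re = ρVD/μ = 986 · 0.1545 · 0.232 / 0.00117 = 3.02e+04.
Re > 4000 → turbulent. Relative roughness ε/D = 0.000326/0.232 = 0.00141. Haaland: 1/√f = -1.8 log₁₀[(0.00141/3.7)^1.11 + 6.9/3.02e+04] = -1.8 log₁₀[0.00016 + 0.000228] = 6.14, so f = 0.02653.
Total minor-loss coefficient ΣK = 2·0.34 = 0.68.
ΔP = [f·L/D + ΣK]·(ρV²/2) = [0.02653·610/0.232 + 0.68]·(986·0.1545²/2) = [69.75 + 0.68]·11.76 = 828.5 Pa.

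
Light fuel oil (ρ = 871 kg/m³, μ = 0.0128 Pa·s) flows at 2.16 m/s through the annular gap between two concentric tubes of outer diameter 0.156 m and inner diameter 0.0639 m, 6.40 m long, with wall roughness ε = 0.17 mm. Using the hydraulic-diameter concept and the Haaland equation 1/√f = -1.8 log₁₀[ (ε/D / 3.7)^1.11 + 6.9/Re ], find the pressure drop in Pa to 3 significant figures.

ΔP ≈ 4420 Pa

Hydraulic diameter D_h = 4A/P = D_o - D_i = 0.156 - 0.0639 = 0.0921 m.
Re = ρVD_h/μ = 871·2.16·0.0921/0.0128 = 1.354e+04.
ε/D_h = 0.00017/0.0921 = 0.00185; Haaland gives 1/√f = -1.8 log₁₀[0.000216+0.00051] = 5.65, so f = 0.03132.
ΔP = f(L/D_h)(ρV²/2) = 0.03132·6.4/0.0921·2032 = 4422 Pa.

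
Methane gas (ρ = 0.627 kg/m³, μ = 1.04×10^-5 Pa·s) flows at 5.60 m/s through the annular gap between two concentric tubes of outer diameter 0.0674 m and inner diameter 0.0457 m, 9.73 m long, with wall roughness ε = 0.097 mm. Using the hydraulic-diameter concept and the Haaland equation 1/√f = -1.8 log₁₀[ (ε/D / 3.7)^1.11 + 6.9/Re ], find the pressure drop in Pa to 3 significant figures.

Hydraulic diameter D_h = 4A/P = D_o - D_i = 0.0674 - 0.0457 = 0.0217 m.
Re = ρVD_h/μ = 0.627·5.6·0.0217/1.04e-05 = 7326.
ε/D_h = 9.7e-05/0.0217 = 0.00447; Haaland gives 1/√f = -1.8 log₁₀[0.000577+0.000942] = 5.073, so f = 0.03885.
ΔP = f(L/D_h)(ρV²/2) = 0.03885·9.73/0.0217·9.831 = 171.3 Pa.

ΔP ≈ 171 Pa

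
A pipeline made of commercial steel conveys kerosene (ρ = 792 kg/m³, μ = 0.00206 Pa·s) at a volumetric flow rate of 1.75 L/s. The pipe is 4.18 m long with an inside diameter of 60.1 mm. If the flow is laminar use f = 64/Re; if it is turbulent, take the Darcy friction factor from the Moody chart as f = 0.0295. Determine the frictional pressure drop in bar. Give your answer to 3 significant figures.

ΔP ≈ 0.00309 bar

Q = 1.75 L/s = 1.75/1000 = 0.00175 m³/s.
Cross-sectional area A = πD²/4 = π(0.0601)²/4 = 0.002837 m²; mean velocity V = Q/A = 0.00175/0.002837 = 0.6169 m/s.
Reynolds number Re = ρVD/μ = 792 · 0.6169 · 0.0601 / 0.00206 = 1.425e+04.
Re > 4000 → turbulent; use the Moody-chart value f = 0.0295.
Darcy-Weisbach: ΔP = f(L/D)(ρV²/2) = 0.0295·(4.18/0.0601)·(792·0.6169²/2) = 0.0295·69.55·150.7 = 309.2 Pa.
ΔP = 309.2 Pa = 0.00309 bar.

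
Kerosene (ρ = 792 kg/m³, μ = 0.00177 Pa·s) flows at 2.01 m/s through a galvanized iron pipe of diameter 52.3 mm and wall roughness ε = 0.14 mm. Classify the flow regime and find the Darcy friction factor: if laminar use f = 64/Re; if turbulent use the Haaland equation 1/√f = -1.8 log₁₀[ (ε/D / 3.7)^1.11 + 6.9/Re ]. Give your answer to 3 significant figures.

Re = ρVD/μ = 792·2.01·0.0523/0.00177 = 4.704e+04.
Re > 4000 → turbulent. ε/D = 0.00014/0.0523 = 0.00268; Haaland: 1/√f = -1.8 log₁₀[0.000327 + 0.000147] = 5.985, so f = 0.02792.

f ≈ 0.0279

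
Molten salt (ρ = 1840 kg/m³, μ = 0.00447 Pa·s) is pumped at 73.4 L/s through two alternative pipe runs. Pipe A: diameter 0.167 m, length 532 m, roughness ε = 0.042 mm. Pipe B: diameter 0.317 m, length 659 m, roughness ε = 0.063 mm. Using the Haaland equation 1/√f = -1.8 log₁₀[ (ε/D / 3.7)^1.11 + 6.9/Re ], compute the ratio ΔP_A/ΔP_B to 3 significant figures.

Pipe A: V = Q/A = 0.0734/0.0219 = 3.351 m/s; Re = 2.304e+05; ε/D = 0.000251; Haaland → f = 0.01692; ΔP_A = f(L/D)(ρV²/2) = 5.569e+05 Pa.
Pipe B: V = Q/A = 0.0734/0.07892 = 0.93 m/s; Re = 1.214e+05; ε/D = 0.000199; Haaland → f = 0.01814; ΔP_B = f(L/D)(ρV²/2) = 3.001e+04 Pa.
ΔP_A/ΔP_B = 5.569e+05/3.001e+04 = 18.6.

ΔP_A/ΔP_B ≈ 18.6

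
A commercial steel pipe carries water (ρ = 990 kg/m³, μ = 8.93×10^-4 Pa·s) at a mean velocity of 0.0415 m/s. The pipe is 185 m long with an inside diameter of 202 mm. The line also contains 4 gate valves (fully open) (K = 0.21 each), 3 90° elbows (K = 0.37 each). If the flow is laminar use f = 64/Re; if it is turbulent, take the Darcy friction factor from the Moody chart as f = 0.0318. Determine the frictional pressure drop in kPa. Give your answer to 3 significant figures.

Reynolds number Re = ρVD/μ = 990 · 0.0415 · 0.202 / 0.000893 = 9294.
Re > 4000 → turbulent; use the Moody-chart value f = 0.0318.
Total minor-loss coefficient ΣK = 4·0.21 + 3·0.37 = 1.95.
ΔP = [f·L/D + ΣK]·(ρV²/2) = [0.0318·185/0.202 + 1.95]·(990·0.0415²/2) = [29.12 + 1.95]·0.8525 = 26.49 Pa.
ΔP = 26.49 Pa = 0.0265 kPa.

ΔP ≈ 0.0265 kPa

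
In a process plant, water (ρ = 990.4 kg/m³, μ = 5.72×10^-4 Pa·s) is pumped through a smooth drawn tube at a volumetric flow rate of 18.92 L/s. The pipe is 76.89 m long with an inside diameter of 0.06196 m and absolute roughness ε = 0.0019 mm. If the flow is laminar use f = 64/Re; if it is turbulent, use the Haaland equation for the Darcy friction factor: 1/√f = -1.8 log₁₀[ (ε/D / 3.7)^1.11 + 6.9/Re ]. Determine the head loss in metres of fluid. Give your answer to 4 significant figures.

h_f ≈ 31.99 m

Q = 18.92 L/s = 18.92/1000 = 0.01892 m³/s.
Cross-sectional area A = πD²/4 = π(0.06196)²/4 = 0.003015 m²; mean velocity V = Q/A = 0.01892/0.003015 = 6.275 m/s.
Reynolds number Re = ρVD/μ = 990.4 · 6.275 · 0.06196 / 0.000572 = 6.732e+05.
Re > 4000 → turbulent. Relative roughness ε/D = 1.9e-06/0.06196 = 3.07e-05. Haaland: 1/√f = -1.8 log₁₀[(3.07e-05/3.7)^1.11 + 6.9/6.732e+05] = -1.8 log₁₀[2.29e-06 + 1.02e-05] = 8.823, so f = 0.01285.
Darcy-Weisbach: ΔP = f(L/D)(ρV²/2) = 0.01285·(76.89/0.06196)·(990.4·6.275²/2) = 0.01285·1241·1.95e+04 = 3.108e+05 Pa.
Head loss h_f = ΔP/(ρg) = 3.108e+05/(990.4·9.81) = 31.99 m.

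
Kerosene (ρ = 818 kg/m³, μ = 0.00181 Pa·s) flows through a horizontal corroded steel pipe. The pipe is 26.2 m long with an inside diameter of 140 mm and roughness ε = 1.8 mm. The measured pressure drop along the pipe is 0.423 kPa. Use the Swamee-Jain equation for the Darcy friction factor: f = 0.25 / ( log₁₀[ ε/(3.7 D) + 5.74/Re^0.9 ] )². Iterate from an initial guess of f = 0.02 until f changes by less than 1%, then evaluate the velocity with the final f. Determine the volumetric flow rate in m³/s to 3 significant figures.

Rearranging Darcy-Weisbach: V = √(2·ΔP·D/(f·L·ρ)). With ε/D = 0.0018/0.14 = 0.0129, iterate starting from f = 0.02:
  f = 0.02 → V = √(2·423·0.14/(0.02·26.2·818)) = 0.5257 m/s; Re = ρVD/μ = 3.326e+04; f → 0.04333
  f = 0.04333 → V = 0.3571 m/s; Re = 2.259e+04; f → 0.04413
  f = 0.04413 → V = 0.3539 m/s; Re = 2.239e+04; f → 0.04415
Converged (Δf/f < 1%). With the final f = 0.04415: V = √(2·423·0.14/(0.04415·26.2·818)) = 0.3538 m/s.
Q = V·A = 0.3538·(π/4·0.14²) = 0.005446 m³/s = 0.00545 m³/s.

Q ≈ 0.00545 m³/s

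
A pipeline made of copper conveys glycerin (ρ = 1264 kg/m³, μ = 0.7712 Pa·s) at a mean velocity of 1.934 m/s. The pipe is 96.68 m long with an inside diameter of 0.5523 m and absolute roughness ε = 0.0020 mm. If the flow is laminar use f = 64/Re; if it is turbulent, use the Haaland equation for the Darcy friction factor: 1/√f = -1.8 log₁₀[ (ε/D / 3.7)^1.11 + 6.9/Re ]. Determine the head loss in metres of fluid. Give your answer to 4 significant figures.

Reynolds number Re = ρVD/μ = 1264 · 1.934 · 0.5523 / 0.771 = 1751.
Re < 2300 → laminar flow, so f = 64/Re = 64/1751 = 0.03656 (the turbulent correlation is not needed).
Darcy-Weisbach: ΔP = f(L/D)(ρV²/2) = 0.03656·(96.68/0.5523)·(1264·1.934²/2) = 0.03656·175·2364 = 1.513e+04 Pa.
Head loss h_f = ΔP/(ρg) = 1.513e+04/(1264·9.81) = 1.220 m.

h_f ≈ 1.220 m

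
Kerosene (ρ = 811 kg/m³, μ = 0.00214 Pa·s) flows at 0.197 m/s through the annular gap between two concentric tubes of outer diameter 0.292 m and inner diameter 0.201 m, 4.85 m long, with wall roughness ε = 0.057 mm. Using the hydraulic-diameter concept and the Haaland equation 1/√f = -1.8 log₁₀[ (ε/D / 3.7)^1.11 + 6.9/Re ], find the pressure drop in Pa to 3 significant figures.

ΔP ≈ 29.4 Pa

Hydraulic diameter D_h = 4A/P = D_o - D_i = 0.292 - 0.201 = 0.091 m.
Re = ρVD_h/μ = 811·0.197·0.091/0.00214 = 6794.
ε/D_h = 5.7e-05/0.091 = 0.000626; Haaland gives 1/√f = -1.8 log₁₀[6.51e-05+0.00102] = 5.339, so f = 0.03508.
ΔP = f(L/D_h)(ρV²/2) = 0.03508·4.85/0.091·15.74 = 29.42 Pa.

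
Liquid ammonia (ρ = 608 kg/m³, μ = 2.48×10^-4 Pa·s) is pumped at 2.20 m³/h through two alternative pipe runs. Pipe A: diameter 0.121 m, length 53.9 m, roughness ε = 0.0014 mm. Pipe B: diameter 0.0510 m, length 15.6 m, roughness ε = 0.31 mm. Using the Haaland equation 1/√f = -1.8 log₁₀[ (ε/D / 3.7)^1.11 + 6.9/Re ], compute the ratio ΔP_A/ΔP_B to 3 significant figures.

ΔP_A/ΔP_B ≈ 0.0367

Pipe A: V = Q/A = 0.0006111/0.0115 = 0.05314 m/s; Re = 1.577e+04; ε/D = 1.16e-05; Haaland → f = 0.02737; ΔP_A = f(L/D)(ρV²/2) = 10.47 Pa.
Pipe B: V = Q/A = 0.0006111/0.002043 = 0.2992 m/s; Re = 3.74e+04; ε/D = 0.00608; Haaland → f = 0.03425; ΔP_B = f(L/D)(ρV²/2) = 285 Pa.
ΔP_A/ΔP_B = 10.47/285 = 0.0367.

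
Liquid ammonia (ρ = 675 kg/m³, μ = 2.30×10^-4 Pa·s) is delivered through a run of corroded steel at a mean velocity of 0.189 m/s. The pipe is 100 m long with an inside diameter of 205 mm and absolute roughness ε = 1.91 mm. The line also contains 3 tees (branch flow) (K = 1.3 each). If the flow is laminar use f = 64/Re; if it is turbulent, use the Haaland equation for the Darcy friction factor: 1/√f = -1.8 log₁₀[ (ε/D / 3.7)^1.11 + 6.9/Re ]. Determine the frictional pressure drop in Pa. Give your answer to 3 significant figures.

Reynolds number Re = ρVD/μ = 675 · 0.189 · 0.205 / 0.00023 = 1.137e+05.
Re > 4000 → turbulent. Relative roughness ε/D = 0.00191/0.205 = 0.00932. Haaland: 1/√f = -1.8 log₁₀[(0.00932/3.7)^1.11 + 6.9/1.137e+05] = -1.8 log₁₀[0.0013 + 6.07e-05] = 5.157, so f = 0.0376.
Total minor-loss coefficient ΣK = 3·1.3 = 3.9.
ΔP = [f·L/D + ΣK]·(ρV²/2) = [0.0376·100/0.205 + 3.9]·(675·0.189²/2) = [18.34 + 3.9]·12.06 = 268.1 Pa.

ΔP ≈ 268 Pa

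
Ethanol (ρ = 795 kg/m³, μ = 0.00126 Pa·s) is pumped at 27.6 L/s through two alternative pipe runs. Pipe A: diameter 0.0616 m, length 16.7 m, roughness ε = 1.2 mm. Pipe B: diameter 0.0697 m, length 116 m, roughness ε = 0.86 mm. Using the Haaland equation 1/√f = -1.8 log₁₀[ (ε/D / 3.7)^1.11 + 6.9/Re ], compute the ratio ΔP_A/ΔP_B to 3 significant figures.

ΔP_A/ΔP_B ≈ 0.315

Pipe A: V = Q/A = 0.0276/0.00298 = 9.261 m/s; Re = 3.599e+05; ε/D = 0.0195; Haaland → f = 0.04835; ΔP_A = f(L/D)(ρV²/2) = 4.469e+05 Pa.
Pipe B: V = Q/A = 0.0276/0.003816 = 7.234 m/s; Re = 3.181e+05; ε/D = 0.0123; Haaland → f = 0.04099; ΔP_B = f(L/D)(ρV²/2) = 1.419e+06 Pa.
ΔP_A/ΔP_B = 4.469e+05/1.419e+06 = 0.315.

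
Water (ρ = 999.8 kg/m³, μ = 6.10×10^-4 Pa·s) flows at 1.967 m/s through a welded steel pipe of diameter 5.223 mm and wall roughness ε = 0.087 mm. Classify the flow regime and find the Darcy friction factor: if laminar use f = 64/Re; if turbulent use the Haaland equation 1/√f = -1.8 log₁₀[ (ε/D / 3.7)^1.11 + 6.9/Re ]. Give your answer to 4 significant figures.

f ≈ 0.04790

Re = ρVD/μ = 999.8·1.967·0.005223/0.00061 = 1.684e+04.
Re > 4000 → turbulent. ε/D = 8.7e-05/0.005223 = 0.0167; Haaland: 1/√f = -1.8 log₁₀[0.00248 + 0.00041] = 4.569, so f = 0.0479.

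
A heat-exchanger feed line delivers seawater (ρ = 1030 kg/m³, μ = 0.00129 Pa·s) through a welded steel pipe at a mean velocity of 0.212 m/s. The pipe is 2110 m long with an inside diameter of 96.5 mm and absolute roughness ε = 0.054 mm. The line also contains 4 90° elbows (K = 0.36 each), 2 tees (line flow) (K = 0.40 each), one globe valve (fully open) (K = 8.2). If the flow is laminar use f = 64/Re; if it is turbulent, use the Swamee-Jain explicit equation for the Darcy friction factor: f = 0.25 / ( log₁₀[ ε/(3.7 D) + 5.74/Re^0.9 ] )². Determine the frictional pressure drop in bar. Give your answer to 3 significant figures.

ΔP ≈ 0.146 bar

Reynolds number Re = ρVD/μ = 1030 · 0.212 · 0.0965 / 0.00129 = 1.633e+04.
Re > 4000 → turbulent. Relative roughness ε/D = 5.4e-05/0.0965 = 0.00056. Swamee-Jain: f = 0.25/(log₁₀[0.00056/3.7 + 5.74/1.633e+04^0.9])² = 0.25/(log₁₀[0.000151 + 0.000927])² = 0.25/(-2.967)² = 0.02839.
Total minor-loss coefficient ΣK = 4·0.36 + 2·0.4 + 1·8.2 = 10.4.
ΔP = [f·L/D + ΣK]·(ρV²/2) = [0.02839·2110/0.0965 + 10.4]·(1030·0.212²/2) = [620.8 + 10.4]·23.15 = 1.461e+04 Pa.
ΔP = 1.461e+04 Pa = 0.146 bar.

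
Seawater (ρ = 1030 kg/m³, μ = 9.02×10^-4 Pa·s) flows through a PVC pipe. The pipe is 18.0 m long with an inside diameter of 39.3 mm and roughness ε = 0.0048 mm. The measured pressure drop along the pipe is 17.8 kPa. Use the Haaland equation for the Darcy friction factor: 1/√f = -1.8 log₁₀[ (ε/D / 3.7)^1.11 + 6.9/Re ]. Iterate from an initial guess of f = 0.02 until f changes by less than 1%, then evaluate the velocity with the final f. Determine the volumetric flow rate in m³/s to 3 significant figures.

Rearranging Darcy-Weisbach: V = √(2·ΔP·D/(f·L·ρ)). With ε/D = 4.8e-06/0.0393 = 0.000122, iterate starting from f = 0.02:
  f = 0.02 → V = √(2·1.78e+04·0.0393/(0.02·18·1030)) = 1.942 m/s; Re = ρVD/μ = 8.717e+04; f → 0.01885
  f = 0.01885 → V = 2.001 m/s; Re = 8.98e+04; f → 0.01874
Converged (Δf/f < 1%). With the final f = 0.01874: V = √(2·1.78e+04·0.0393/(0.01874·18·1030)) = 2.007 m/s.
Q = V·A = 2.007·(π/4·0.0393²) = 0.002434 m³/s = 0.00243 m³/s.

Q ≈ 0.00243 m³/s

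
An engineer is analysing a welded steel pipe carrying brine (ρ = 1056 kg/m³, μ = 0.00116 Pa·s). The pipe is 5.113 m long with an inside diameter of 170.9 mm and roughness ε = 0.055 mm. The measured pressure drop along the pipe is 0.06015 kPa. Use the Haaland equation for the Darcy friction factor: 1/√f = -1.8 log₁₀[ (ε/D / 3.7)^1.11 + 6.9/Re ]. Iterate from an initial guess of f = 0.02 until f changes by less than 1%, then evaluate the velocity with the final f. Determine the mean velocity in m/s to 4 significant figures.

V ≈ 0.4301 m/s

Rearranging Darcy-Weisbach: V = √(2·ΔP·D/(f·L·ρ)). With ε/D = 5.5e-05/0.1709 = 0.000322, iterate starting from f = 0.02:
  f = 0.02 → V = √(2·60.15·0.1709/(0.02·5.113·1056)) = 0.4363 m/s; Re = ρVD/μ = 6.788e+04; f → 0.02053
  f = 0.02053 → V = 0.4306 m/s; Re = 6.7e+04; f → 0.02058
Converged (Δf/f < 1%). With the final f = 0.02058: V = √(2·60.15·0.1709/(0.02058·5.113·1056)) = 0.4301 m/s.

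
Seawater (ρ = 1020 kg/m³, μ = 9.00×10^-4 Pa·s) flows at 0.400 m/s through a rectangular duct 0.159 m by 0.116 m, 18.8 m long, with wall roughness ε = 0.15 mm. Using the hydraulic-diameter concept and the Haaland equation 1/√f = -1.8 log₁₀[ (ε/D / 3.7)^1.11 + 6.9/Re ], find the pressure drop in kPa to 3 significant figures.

Hydraulic diameter D_h = 4A/P = 4·(0.159·0.116)/(2·(0.159+0.116)) = 0.07378/0.55 = 0.1341 m.
Re = ρVD_h/μ = 1020·0.4·0.1341/0.0009 = 6.081e+04.
ε/D_h = 0.00015/0.1341 = 0.00112; Haaland gives 1/√f = -1.8 log₁₀[0.000124+0.000113] = 6.524, so f = 0.02349.
ΔP = f(L/D_h)(ρV²/2) = 0.02349·18.8/0.1341·81.6 = 268.7 Pa.
ΔP = 0.269 kPa.

ΔP ≈ 0.269 kPa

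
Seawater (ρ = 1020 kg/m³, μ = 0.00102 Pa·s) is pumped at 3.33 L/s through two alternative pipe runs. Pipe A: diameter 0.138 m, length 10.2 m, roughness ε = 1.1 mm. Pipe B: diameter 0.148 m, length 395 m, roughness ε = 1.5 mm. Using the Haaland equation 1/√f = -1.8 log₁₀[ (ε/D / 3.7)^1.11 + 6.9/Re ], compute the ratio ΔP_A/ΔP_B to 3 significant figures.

Pipe A: V = Q/A = 0.00333/0.01496 = 0.2226 m/s; Re = 3.072e+04; ε/D = 0.00797; Haaland → f = 0.03723; ΔP_A = f(L/D)(ρV²/2) = 69.57 Pa.
Pipe B: V = Q/A = 0.00333/0.0172 = 0.1936 m/s; Re = 2.865e+04; ε/D = 0.0101; Haaland → f = 0.04003; ΔP_B = f(L/D)(ρV²/2) = 2042 Pa.
ΔP_A/ΔP_B = 69.57/2042 = 0.0341.

ΔP_A/ΔP_B ≈ 0.0341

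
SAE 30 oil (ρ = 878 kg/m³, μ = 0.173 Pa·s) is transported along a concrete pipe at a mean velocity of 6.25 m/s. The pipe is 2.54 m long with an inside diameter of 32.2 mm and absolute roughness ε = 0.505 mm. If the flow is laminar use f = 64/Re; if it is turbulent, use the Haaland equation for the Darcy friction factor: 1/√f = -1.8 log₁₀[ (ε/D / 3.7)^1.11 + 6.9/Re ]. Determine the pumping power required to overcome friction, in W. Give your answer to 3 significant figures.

P ≈ 431 W

Reynolds number Re = ρVD/μ = 878 · 6.25 · 0.0322 / 0.173 = 1021.
Re < 2300 → laminar flow, so f = 64/Re = 64/1021 = 0.06266 (the turbulent correlation is not needed).
Darcy-Weisbach: ΔP = f(L/D)(ρV²/2) = 0.06266·(2.54/0.0322)·(878·6.25²/2) = 0.06266·78.88·1.715e+04 = 8.476e+04 Pa.
Q = V·A = 6.25·0.0008143 = 0.00509 m³/s.
Pumping power P = QΔP = 0.00509·8.476e+04 = 431.4 W = 431 W.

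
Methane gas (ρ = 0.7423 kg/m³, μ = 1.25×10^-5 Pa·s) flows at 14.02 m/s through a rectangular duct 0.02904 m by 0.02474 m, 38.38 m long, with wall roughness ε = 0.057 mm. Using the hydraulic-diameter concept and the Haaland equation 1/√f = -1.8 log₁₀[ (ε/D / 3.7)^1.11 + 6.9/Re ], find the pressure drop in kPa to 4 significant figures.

ΔP ≈ 3.065 kPa

Hydraulic diameter D_h = 4A/P = 4·(0.02904·0.02474)/(2·(0.02904+0.02474)) = 0.002874/0.1076 = 0.02672 m.
Re = ρVD_h/μ = 0.7423·14.02·0.02672/1.25e-05 = 2.224e+04.
ε/D_h = 5.7e-05/0.02672 = 0.00213; Haaland gives 1/√f = -1.8 log₁₀[0.000254+0.00031] = 5.848, so f = 0.02924.
ΔP = f(L/D_h)(ρV²/2) = 0.02924·38.38/0.02672·72.95 = 3065 Pa.
ΔP = 3.065 kPa.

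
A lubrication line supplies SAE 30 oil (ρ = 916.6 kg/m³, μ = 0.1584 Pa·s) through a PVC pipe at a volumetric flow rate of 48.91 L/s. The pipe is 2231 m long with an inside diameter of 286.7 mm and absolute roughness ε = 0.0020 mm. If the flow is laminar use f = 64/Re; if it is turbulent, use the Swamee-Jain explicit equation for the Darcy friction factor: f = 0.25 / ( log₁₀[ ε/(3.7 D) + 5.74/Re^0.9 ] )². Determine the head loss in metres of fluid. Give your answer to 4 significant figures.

Q = 48.91 L/s = 48.91/1000 = 0.04891 m³/s.
Cross-sectional area A = πD²/4 = π(0.2867)²/4 = 0.06456 m²; mean velocity V = Q/A = 0.04891/0.06456 = 0.7576 m/s.
Reynolds number Re = ρVD/μ = 916.6 · 0.7576 · 0.2867 / 0.158 = 1257.
Re < 2300 → laminar flow, so f = 64/Re = 64/1257 = 0.05092 (the turbulent correlation is not needed).
Darcy-Weisbach: ΔP = f(L/D)(ρV²/2) = 0.05092·(2231/0.2867)·(916.6·0.7576²/2) = 0.05092·7782·263.1 = 1.042e+05 Pa.
Head loss h_f = ΔP/(ρg) = 1.042e+05/(916.6·9.81) = 11.59 m.

h_f ≈ 11.59 m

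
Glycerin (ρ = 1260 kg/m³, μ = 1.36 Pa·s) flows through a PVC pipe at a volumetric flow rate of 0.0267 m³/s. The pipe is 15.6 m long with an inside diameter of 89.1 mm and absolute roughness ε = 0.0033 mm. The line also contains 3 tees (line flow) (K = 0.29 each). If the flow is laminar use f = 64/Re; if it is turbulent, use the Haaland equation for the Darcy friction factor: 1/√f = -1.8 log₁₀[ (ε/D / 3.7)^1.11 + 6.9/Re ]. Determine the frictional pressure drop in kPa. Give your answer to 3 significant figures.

ΔP ≈ 376 kPa

Cross-sectional area A = πD²/4 = π(0.0891)²/4 = 0.006235 m²; mean velocity V = Q/A = 0.0267/0.006235 = 4.282 m/s.
Reynolds number Re = ρVD/μ = 1260 · 4.282 · 0.0891 / 1.36 = 353.5.
Re < 2300 → laminar flow, so f = 64/Re = 64/353.5 = 0.1811 (the turbulent correlation is not needed).
Total minor-loss coefficient ΣK = 3·0.29 = 0.87.
ΔP = [f·L/D + ΣK]·(ρV²/2) = [0.1811·15.6/0.0891 + 0.87]·(1260·4.282²/2) = [31.7 + 0.87]·1.155e+04 = 3.763e+05 Pa.
ΔP = 3.763e+05 Pa = 376 kPa.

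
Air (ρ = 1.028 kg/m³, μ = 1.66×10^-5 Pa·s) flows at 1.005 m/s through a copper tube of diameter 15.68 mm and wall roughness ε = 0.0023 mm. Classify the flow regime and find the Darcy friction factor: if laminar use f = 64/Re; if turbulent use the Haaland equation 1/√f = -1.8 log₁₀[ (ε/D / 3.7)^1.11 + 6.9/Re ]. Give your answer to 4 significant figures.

Re = ρVD/μ = 1.028·1.005·0.01568/1.66e-05 = 975.9.
Re < 2300 → laminar, so f = 64/Re = 0.06558 (roughness is irrelevant in laminar flow).

f ≈ 0.06558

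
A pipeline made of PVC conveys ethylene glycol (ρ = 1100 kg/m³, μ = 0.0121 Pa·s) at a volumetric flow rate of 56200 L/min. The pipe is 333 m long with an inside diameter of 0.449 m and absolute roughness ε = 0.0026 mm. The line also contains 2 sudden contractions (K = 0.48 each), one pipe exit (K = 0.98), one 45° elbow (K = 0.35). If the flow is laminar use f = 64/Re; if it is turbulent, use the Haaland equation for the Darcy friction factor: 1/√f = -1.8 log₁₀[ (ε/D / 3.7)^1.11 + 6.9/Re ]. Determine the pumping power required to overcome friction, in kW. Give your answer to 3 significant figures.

P ≈ 242 kW

Q = 56200 L/min = 56200/60000 = 0.9367 m³/s.
Cross-sectional area A = πD²/4 = π(0.449)²/4 = 0.1583 m²; mean velocity V = Q/A = 0.9367/0.1583 = 5.916 m/s.
Reynolds number Re = ρVD/μ = 1100 · 5.916 · 0.449 / 0.0121 = 2.415e+05.
Re > 4000 → turbulent. Relative roughness ε/D = 2.6e-06/0.449 = 5.79e-06. Haaland: 1/√f = -1.8 log₁₀[(5.79e-06/3.7)^1.11 + 6.9/2.415e+05] = -1.8 log₁₀[3.6e-07 + 2.86e-05] = 8.169, so f = 0.01498.
Total minor-loss coefficient ΣK = 2·0.48 + 1·0.98 + 1·0.35 = 2.29.
ΔP = [f·L/D + ΣK]·(ρV²/2) = [0.01498·333/0.449 + 2.29]·(1100·5.916²/2) = [11.11 + 2.29]·1.925e+04 = 2.58e+05 Pa.
Pumping power P = QΔP = 0.9367·2.58e+05 = 241600 W = 242 kW.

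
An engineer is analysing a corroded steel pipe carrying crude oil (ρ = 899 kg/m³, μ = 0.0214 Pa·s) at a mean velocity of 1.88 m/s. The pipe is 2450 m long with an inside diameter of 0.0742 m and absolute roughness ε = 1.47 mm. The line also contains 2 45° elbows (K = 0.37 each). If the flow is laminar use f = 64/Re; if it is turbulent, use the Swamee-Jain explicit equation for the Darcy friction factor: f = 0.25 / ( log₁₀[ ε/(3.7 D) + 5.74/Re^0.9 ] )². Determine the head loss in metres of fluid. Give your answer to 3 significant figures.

Reynolds number Re = ρVD/μ = 899 · 1.88 · 0.0742 / 0.0214 = 5860.
Re > 4000 → turbulent. Relative roughness ε/D = 0.00147/0.0742 = 0.0198. Swamee-Jain: f = 0.25/(log₁₀[0.0198/3.7 + 5.74/5860^0.9])² = 0.25/(log₁₀[0.00535 + 0.00233])² = 0.25/(-2.114)² = 0.05593.
Total minor-loss coefficient ΣK = 2·0.37 = 0.74.
ΔP = [f·L/D + ΣK]·(ρV²/2) = [0.05593·2450/0.0742 + 0.74]·(899·1.88²/2) = [1847 + 0.74]·1589 = 2.935e+06 Pa.
Head loss h_f = ΔP/(ρg) = 2.935e+06/(899·9.81) = 333 m.

h_f ≈ 333 m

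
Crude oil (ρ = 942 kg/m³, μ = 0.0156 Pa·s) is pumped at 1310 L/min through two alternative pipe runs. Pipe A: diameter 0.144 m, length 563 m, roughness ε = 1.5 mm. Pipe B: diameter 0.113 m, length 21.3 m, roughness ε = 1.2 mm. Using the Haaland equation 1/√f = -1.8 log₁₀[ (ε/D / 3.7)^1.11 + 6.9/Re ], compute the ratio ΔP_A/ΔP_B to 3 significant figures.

ΔP_A/ΔP_B ≈ 7.99

Pipe A: V = Q/A = 0.02183/0.01629 = 1.341 m/s; Re = 1.166e+04; ε/D = 0.0104; Haaland → f = 0.04283; ΔP_A = f(L/D)(ρV²/2) = 1.417e+05 Pa.
Pipe B: V = Q/A = 0.02183/0.01003 = 2.177 m/s; Re = 1.486e+04; ε/D = 0.0106; Haaland → f = 0.04218; ΔP_B = f(L/D)(ρV²/2) = 1.775e+04 Pa.
ΔP_A/ΔP_B = 1.417e+05/1.775e+04 = 7.99.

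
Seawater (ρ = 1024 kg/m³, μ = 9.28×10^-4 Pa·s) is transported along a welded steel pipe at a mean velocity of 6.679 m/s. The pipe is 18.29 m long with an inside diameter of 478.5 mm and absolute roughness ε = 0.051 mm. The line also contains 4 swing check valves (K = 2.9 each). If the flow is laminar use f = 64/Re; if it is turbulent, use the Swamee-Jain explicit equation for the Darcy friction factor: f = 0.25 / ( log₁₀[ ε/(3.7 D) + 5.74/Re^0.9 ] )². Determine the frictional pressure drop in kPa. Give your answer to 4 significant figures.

Reynolds number Re = ρVD/μ = 1024 · 6.679 · 0.4785 / 0.000928 = 3.527e+06.
Re > 4000 → turbulent. Relative roughness ε/D = 5.1e-05/0.4785 = 0.000107. Swamee-Jain: f = 0.25/(log₁₀[0.000107/3.7 + 5.74/3.527e+06^0.9])² = 0.25/(log₁₀[2.88e-05 + 7.35e-06])² = 0.25/(-4.442)² = 0.01267.
Total minor-loss coefficient ΣK = 4·2.9 = 11.6.
ΔP = [f·L/D + ΣK]·(ρV²/2) = [0.01267·18.29/0.4785 + 11.6]·(1024·6.679²/2) = [0.4843 + 11.6]·2.284e+04 = 2.76e+05 Pa.
ΔP = 2.76e+05 Pa = 276.0 kPa.

ΔP ≈ 276.0 kPa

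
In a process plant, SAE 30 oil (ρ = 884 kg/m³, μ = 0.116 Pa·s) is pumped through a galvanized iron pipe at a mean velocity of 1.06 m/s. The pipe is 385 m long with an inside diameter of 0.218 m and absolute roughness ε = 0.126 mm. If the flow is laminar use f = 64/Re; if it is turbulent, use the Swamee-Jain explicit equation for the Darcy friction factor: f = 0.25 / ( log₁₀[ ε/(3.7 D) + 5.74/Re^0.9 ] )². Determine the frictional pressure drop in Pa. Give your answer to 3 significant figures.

ΔP ≈ 31900 Pa

Reynolds number Re = ρVD/μ = 884 · 1.06 · 0.218 / 0.116 = 1761.
Re < 2300 → laminar flow, so f = 64/Re = 64/1761 = 0.03634 (the turbulent correlation is not needed).
Darcy-Weisbach: ΔP = f(L/D)(ρV²/2) = 0.03634·(385/0.218)·(884·1.06²/2) = 0.03634·1766·496.6 = 3.188e+04 Pa.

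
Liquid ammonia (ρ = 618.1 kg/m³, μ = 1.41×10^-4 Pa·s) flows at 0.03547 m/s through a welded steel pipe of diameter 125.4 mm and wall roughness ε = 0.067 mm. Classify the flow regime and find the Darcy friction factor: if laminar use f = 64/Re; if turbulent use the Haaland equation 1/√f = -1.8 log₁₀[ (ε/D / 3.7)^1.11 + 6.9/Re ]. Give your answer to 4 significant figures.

Re = ρVD/μ = 618.1·0.03547·0.1254/0.000141 = 1.95e+04.
Re > 4000 → turbulent. ε/D = 6.7e-05/0.1254 = 0.000534; Haaland: 1/√f = -1.8 log₁₀[5.46e-05 + 0.000354] = 6.1, so f = 0.02688.

f ≈ 0.02688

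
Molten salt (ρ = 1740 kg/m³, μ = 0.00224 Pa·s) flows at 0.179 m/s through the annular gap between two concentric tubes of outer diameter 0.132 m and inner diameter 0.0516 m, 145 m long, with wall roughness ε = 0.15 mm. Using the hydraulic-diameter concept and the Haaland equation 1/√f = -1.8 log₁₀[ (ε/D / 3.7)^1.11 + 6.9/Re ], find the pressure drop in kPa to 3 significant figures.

ΔP ≈ 1.64 kPa

Hydraulic diameter D_h = 4A/P = D_o - D_i = 0.132 - 0.0516 = 0.0804 m.
Re = ρVD_h/μ = 1740·0.179·0.0804/0.00224 = 1.118e+04.
ε/D_h = 0.00015/0.0804 = 0.00187; Haaland gives 1/√f = -1.8 log₁₀[0.000219+0.000617] = 5.54, so f = 0.03258.
ΔP = f(L/D_h)(ρV²/2) = 0.03258·145/0.0804·27.88 = 1638 Pa.
ΔP = 1.64 kPa.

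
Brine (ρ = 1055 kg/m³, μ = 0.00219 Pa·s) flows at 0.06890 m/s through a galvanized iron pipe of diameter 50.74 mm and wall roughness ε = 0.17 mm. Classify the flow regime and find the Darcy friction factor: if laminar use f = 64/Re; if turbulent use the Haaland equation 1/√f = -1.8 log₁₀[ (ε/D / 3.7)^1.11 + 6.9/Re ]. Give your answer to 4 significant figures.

f ≈ 0.03800

Re = ρVD/μ = 1055·0.0689·0.05074/0.00219 = 1684.
Re < 2300 → laminar, so f = 64/Re = 0.038 (roughness is irrelevant in laminar flow).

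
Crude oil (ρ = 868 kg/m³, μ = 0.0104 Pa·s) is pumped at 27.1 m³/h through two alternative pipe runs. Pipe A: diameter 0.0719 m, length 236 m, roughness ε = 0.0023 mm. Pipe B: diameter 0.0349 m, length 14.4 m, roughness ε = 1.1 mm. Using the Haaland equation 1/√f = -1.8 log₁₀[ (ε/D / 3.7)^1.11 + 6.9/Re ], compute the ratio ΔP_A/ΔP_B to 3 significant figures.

Pipe A: V = Q/A = 0.007528/0.00406 = 1.854 m/s; Re = 1.113e+04; ε/D = 3.2e-05; Haaland → f = 0.03003; ΔP_A = f(L/D)(ρV²/2) = 1.471e+05 Pa.
Pipe B: V = Q/A = 0.007528/0.0009566 = 7.869 m/s; Re = 2.292e+04; ε/D = 0.0315; Haaland → f = 0.05979; ΔP_B = f(L/D)(ρV²/2) = 6.629e+05 Pa.
ΔP_A/ΔP_B = 1.471e+05/6.629e+05 = 0.222.

ΔP_A/ΔP_B ≈ 0.222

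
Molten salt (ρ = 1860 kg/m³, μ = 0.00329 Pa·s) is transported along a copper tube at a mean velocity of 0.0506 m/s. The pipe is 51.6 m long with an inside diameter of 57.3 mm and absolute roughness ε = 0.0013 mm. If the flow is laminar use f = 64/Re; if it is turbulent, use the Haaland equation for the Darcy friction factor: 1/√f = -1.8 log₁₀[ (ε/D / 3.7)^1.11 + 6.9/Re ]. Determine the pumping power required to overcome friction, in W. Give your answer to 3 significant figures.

P ≈ 0.0109 W

Reynolds number Re = ρVD/μ = 1860 · 0.0506 · 0.0573 / 0.00329 = 1639.
Re < 2300 → laminar flow, so f = 64/Re = 64/1639 = 0.03904 (the turbulent correlation is not needed).
Darcy-Weisbach: ΔP = f(L/D)(ρV²/2) = 0.03904·(51.6/0.0573)·(1860·0.0506²/2) = 0.03904·900.5·2.381 = 83.72 Pa.
Q = V·A = 0.0506·0.002579 = 0.0001305 m³/s.
Pumping power P = QΔP = 0.0001305·83.72 = 0.01092 W = 0.0109 W.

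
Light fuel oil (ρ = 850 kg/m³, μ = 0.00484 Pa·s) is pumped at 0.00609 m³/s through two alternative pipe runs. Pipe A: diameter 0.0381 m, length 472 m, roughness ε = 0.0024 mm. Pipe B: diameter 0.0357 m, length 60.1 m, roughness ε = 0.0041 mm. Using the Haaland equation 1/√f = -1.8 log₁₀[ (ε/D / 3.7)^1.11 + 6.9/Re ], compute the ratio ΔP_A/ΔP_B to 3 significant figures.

Pipe A: V = Q/A = 0.00609/0.00114 = 5.342 m/s; Re = 3.574e+04; ε/D = 6.3e-05; Haaland → f = 0.02251; ΔP_A = f(L/D)(ρV²/2) = 3.381e+06 Pa.
Pipe B: V = Q/A = 0.00609/0.001001 = 6.084 m/s; Re = 3.814e+04; ε/D = 0.000115; Haaland → f = 0.02231; ΔP_B = f(L/D)(ρV²/2) = 5.909e+05 Pa.
ΔP_A/ΔP_B = 3.381e+06/5.909e+05 = 5.72.

ΔP_A/ΔP_B ≈ 5.72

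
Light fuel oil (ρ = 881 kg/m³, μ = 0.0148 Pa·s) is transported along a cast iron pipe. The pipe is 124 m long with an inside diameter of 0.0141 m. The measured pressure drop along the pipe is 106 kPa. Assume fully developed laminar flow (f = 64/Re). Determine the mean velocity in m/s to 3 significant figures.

For laminar flow, f = 64/Re with Re = ρVD/μ, so Darcy-Weisbach reduces to ΔP = 32μLV/D². Solving for V: V = ΔP·D²/(32μL) = 1.06e+05·(0.0141)²/(32·0.0148·124) = 0.3588 m/s.
Check: Re = ρVD/μ = 881·0.3588·0.0141/0.0148 = 301.2 < 2300, so the laminar assumption holds.

V ≈ 0.359 m/s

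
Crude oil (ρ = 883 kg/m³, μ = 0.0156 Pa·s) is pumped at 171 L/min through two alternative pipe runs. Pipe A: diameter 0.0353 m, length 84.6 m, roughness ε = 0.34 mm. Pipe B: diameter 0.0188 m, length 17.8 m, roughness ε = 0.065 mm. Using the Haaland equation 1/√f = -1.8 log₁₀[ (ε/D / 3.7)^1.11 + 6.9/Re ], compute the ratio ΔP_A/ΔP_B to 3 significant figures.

Pipe A: V = Q/A = 0.00285/0.0009787 = 2.912 m/s; Re = 5819; ε/D = 0.00963; Haaland → f = 0.04582; ΔP_A = f(L/D)(ρV²/2) = 4.111e+05 Pa.
Pipe B: V = Q/A = 0.00285/0.0002776 = 10.27 m/s; Re = 1.093e+04; ε/D = 0.00346; Haaland → f = 0.03493; ΔP_B = f(L/D)(ρV²/2) = 1.539e+06 Pa.
ΔP_A/ΔP_B = 4.111e+05/1.539e+06 = 0.267.

ΔP_A/ΔP_B ≈ 0.267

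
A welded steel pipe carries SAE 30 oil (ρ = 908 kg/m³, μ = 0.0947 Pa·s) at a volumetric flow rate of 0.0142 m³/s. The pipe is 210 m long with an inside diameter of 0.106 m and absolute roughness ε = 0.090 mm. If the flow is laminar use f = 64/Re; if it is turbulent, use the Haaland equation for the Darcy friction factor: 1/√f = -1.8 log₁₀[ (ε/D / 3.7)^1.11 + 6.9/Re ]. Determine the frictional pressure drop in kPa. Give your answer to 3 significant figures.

Cross-sectional area A = πD²/4 = π(0.106)²/4 = 0.008825 m²; mean velocity V = Q/A = 0.0142/0.008825 = 1.609 m/s.
Reynolds number Re = ρVD/μ = 908 · 1.609 · 0.106 / 0.0947 = 1635.
Re < 2300 → laminar flow, so f = 64/Re = 64/1635 = 0.03913 (the turbulent correlation is not needed).
Darcy-Weisbach: ΔP = f(L/D)(ρV²/2) = 0.03913·(210/0.106)·(908·1.609²/2) = 0.03913·1981·1176 = 9.114e+04 Pa.
ΔP = 9.114e+04 Pa = 91.1 kPa.

ΔP ≈ 91.1 kPa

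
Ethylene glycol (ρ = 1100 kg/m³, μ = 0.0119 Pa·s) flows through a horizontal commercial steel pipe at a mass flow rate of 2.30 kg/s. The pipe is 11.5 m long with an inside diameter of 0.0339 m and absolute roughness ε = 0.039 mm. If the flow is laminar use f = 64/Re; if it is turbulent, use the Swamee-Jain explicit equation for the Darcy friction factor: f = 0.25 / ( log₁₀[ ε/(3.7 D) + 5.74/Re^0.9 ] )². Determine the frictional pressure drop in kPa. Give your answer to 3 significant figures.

A = πD²/4 = π(0.0339)²/4 = 0.0009026 m²; mean velocity V = ṁ/(ρA) = 2.3/(1100 · 0.0009026) = 2.317 m/s.
Reynolds number Re = ρVD/μ = 1100 · 2.317 · 0.0339 / 0.0119 = 7259.
Re > 4000 → turbulent. Relative roughness ε/D = 3.9e-05/0.0339 = 0.00115. Swamee-Jain: f = 0.25/(log₁₀[0.00115/3.7 + 5.74/7259^0.9])² = 0.25/(log₁₀[0.000311 + 0.00192])² = 0.25/(-2.651)² = 0.03558.
Darcy-Weisbach: ΔP = f(L/D)(ρV²/2) = 0.03558·(11.5/0.0339)·(1100·2.317²/2) = 0.03558·339.2·2952 = 3.562e+04 Pa.
ΔP = 3.562e+04 Pa = 35.6 kPa.

ΔP ≈ 35.6 kPa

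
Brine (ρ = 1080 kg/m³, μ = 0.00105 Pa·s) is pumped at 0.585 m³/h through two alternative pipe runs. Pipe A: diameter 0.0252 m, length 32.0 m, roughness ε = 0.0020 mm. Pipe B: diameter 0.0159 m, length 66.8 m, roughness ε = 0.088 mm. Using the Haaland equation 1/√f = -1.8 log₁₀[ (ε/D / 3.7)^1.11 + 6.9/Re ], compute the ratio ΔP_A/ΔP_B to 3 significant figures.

ΔP_A/ΔP_B ≈ 0.0425

Pipe A: V = Q/A = 0.0001625/0.0004988 = 0.3258 m/s; Re = 8445; ε/D = 7.94e-05; Haaland → f = 0.03245; ΔP_A = f(L/D)(ρV²/2) = 2362 Pa.
Pipe B: V = Q/A = 0.0001625/0.0001986 = 0.8184 m/s; Re = 1.338e+04; ε/D = 0.00553; Haaland → f = 0.03659; ΔP_B = f(L/D)(ρV²/2) = 5.561e+04 Pa.
ΔP_A/ΔP_B = 2362/5.561e+04 = 0.0425.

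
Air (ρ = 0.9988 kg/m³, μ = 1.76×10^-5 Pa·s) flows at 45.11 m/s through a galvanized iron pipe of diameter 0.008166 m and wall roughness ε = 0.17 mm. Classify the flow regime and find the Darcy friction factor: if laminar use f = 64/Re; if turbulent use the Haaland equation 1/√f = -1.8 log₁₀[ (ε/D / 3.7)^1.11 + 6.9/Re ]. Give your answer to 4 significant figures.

f ≈ 0.05124

Re = ρVD/μ = 0.9988·45.11·0.008166/1.76e-05 = 2.09e+04.
Re > 4000 → turbulent. ε/D = 0.00017/0.008166 = 0.0208; Haaland: 1/√f = -1.8 log₁₀[0.00318 + 0.00033] = 4.418, so f = 0.05124.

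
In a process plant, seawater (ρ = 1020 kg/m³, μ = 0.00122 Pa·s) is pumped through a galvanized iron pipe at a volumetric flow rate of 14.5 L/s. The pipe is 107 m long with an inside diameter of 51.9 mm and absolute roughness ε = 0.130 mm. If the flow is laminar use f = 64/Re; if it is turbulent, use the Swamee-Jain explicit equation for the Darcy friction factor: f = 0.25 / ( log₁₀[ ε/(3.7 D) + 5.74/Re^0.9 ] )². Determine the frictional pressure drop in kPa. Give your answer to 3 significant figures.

Q = 14.5 L/s = 14.5/1000 = 0.0145 m³/s.
Cross-sectional area A = πD²/4 = π(0.0519)²/4 = 0.002116 m²; mean velocity V = Q/A = 0.0145/0.002116 = 6.854 m/s.
Reynolds number Re = ρVD/μ = 1020 · 6.854 · 0.0519 / 0.00122 = 2.974e+05.
Re > 4000 → turbulent. Relative roughness ε/D = 0.00013/0.0519 = 0.0025. Swamee-Jain: f = 0.25/(log₁₀[0.0025/3.7 + 5.74/2.974e+05^0.9])² = 0.25/(log₁₀[0.000677 + 6.81e-05])² = 0.25/(-3.128)² = 0.02555.
Darcy-Weisbach: ΔP = f(L/D)(ρV²/2) = 0.02555·(107/0.0519)·(1020·6.854²/2) = 0.02555·2062·2.396e+04 = 1.262e+06 Pa.
ΔP = 1.262e+06 Pa = 1260 kPa.

ΔP ≈ 1260 kPa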